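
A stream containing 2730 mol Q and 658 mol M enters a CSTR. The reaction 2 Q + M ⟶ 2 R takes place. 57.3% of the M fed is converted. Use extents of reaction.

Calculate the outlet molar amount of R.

754 mol

M reacted = 0.573 × 658 = 377 mol; ν_M = −1, so ξ = 377/1 = 377 mol.
Outlet amounts (n = n₀ + ν ξ):
  Q: 2730 − 2(377) = 1976
  M: 658 − 1(377) = 281
  R: 0 + 2(377) = 754.1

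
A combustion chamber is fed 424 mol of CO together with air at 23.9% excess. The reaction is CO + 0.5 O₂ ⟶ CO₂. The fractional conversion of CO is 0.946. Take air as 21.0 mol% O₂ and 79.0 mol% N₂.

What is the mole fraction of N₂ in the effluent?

0.67

Stoichiometric O₂ = 0.5 × 424 = 212 mol; O₂ fed = 212 × 1.239 = 262.7 mol.
N₂ fed = 262.7 × 79/21 = 988.1 mol.
Fuel reacted = 0.946 × 424 → ξ = 401.1 mol.
Outlet (n = n₀ + ν ξ):
  CO: 424 − 1(401.1) = 22.9
  O₂: 262.7 − 0.5(401.1) = 62.12
  N₂: 988.1 (inert)
  CO₂: 0 + 1(401.1) = 401.1
Total out = 1474 mol; y_N₂ = 988.1 / 1474 = 0.6703.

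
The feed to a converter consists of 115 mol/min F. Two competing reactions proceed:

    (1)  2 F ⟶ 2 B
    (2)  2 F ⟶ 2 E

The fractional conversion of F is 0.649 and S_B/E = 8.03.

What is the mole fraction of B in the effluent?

0.577

Conversion of F: F consumed = 0.649 × 115 = 74.64 mol/min = 2ξ₁ + 2ξ₂.
Selectivity: 2ξ₁ / (2ξ₂) = 8.03 → ξ₁ = 8.03 ξ₂.
Substitute: (2·8.03 + 2) ξ₂ = 74.64 → ξ₂ = 4.133 mol/min, ξ₁ = 33.18 mol/min.
Outlet amounts (n = n₀ + Σ ν·ξ):
  F: 115 − 2(33.18) − 2(4.133) = 40.36
  B: 0 + 2(33.18) = 66.37
  E: 0 + 2(4.133) = 8.265
Total out = 115 mol/min; y_B = 66.37 / 115 = 0.5771.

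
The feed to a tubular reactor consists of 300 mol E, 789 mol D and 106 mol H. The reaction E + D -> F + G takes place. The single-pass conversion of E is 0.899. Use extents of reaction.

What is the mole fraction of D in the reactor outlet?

0.435

E reacted = 0.899 × 300 = 269.7 mol; ν_E = −1, so ξ = 269.7/1 = 269.7 mol.
Outlet amounts (n = n₀ + ν ξ):
  E: 300 − 1(269.7) = 30.3
  D: 789 − 1(269.7) = 519.3
  F: 0 + 1(269.7) = 269.7
  G: 0 + 1(269.7) = 269.7
  H: 106 (inert)
Total out = 1195 mol; y_D = 519.3 / 1195 = 0.4346.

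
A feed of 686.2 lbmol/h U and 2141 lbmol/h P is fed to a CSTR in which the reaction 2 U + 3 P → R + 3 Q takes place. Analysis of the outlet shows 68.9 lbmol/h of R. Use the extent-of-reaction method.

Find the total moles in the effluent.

2760 lbmol/h

For R: n = n₀ + 1ξ → 68.9 = 0 + 1ξ, giving ξ = 68.9 lbmol/h.
Outlet amounts (n = n₀ + ν ξ):
  U: 686.2 − 2(68.9) = 548.4
  P: 2141 − 3(68.9) = 1934
  R: 0 + 1(68.9) = 68.9
  Q: 0 + 3(68.9) = 206.7
Total out = 548.4 + 1934 + 68.9 + 206.7 = 2758 lbmol/h.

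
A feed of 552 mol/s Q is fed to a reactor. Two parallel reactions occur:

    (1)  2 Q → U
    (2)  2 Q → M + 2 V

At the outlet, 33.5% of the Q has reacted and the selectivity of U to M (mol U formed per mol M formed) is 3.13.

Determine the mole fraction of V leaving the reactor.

Conversion of Q: Q consumed = 0.335 × 552 = 184.9 mol/s = 2ξ₁ + 2ξ₂.
Selectivity: 1ξ₁ / (1ξ₂) = 3.13 → ξ₁ = 3.13 ξ₂.
Substitute: (2·3.13 + 2) ξ₂ = 184.9 → ξ₂ = 22.39 mol/s, ξ₁ = 70.07 mol/s.
Outlet amounts (n = n₀ + Σ ν·ξ):
  Q: 552 − 2(70.07) − 2(22.39) = 367.1
  U: 0 + 1(70.07) = 70.07
  M: 0 + 1(22.39) = 22.39
  V: 0 + 2(22.39) = 44.77
Total out = 504.3 mol/s; y_V = 44.77 / 504.3 = 0.08878.

0.0888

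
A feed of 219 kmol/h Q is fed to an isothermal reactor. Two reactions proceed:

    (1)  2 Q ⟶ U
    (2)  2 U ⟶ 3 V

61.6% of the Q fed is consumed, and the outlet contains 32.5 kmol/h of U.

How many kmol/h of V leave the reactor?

52.4 kmol/h

Conversion of Q: Q consumed = 2ξ₁ = 0.616 × 219 → ξ₁ = 67.45 kmol/h.
U balance: n_U = 0 + 1ξ₁ − 2ξ₂ = 32.5 → ξ₂ = (1·67.45 − 32.5)/2 = 17.48 kmol/h.
Outlet amounts (n = n₀ + Σ ν·ξ):
  Q: 219 − 2(67.45) = 84.1
  U: 0 + 1(67.45) − 2(17.48) = 32.5
  V: 0 + 3(17.48) = 52.43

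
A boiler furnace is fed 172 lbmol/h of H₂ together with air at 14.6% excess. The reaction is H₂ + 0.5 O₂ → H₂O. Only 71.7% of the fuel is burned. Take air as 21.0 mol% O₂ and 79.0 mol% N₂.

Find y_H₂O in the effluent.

Stoichiometric O₂ = 0.5 × 172 = 86 lbmol/h; O₂ fed = 86 × 1.146 = 98.56 lbmol/h.
N₂ fed = 98.56 × 79/21 = 370.8 lbmol/h.
Fuel reacted = 0.717 × 172 → ξ = 123.3 lbmol/h.
Outlet (n = n₀ + ν ξ):
  H₂: 172 − 1(123.3) = 48.68
  O₂: 98.56 − 0.5(123.3) = 36.89
  N₂: 370.8 (inert)
  H₂O: 0 + 1(123.3) = 123.3
Total out = 579.7 lbmol/h; y_H₂O = 123.3 / 579.7 = 0.2128.

0.213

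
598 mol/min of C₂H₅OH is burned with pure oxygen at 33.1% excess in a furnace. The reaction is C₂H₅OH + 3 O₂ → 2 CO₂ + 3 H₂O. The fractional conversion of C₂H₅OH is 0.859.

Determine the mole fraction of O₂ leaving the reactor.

Stoichiometric O₂ = 3 × 598 = 1794 mol/min; O₂ fed = 1794 × 1.331 = 2388 mol/min.
Fuel reacted = 0.859 × 598 → ξ = 513.7 mol/min.
Outlet (n = n₀ + ν ξ):
  C₂H₅OH: 598 − 1(513.7) = 84.32
  O₂: 2388 − 3(513.7) = 846.8
  CO₂: 0 + 2(513.7) = 1027
  H₂O: 0 + 3(513.7) = 1541
Total out = 3499 mol/min; y_O₂ = 846.8 / 3499 = 0.242.

0.242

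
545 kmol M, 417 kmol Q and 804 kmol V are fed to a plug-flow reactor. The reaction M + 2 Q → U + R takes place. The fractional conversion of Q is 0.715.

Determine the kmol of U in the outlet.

Q reacted = 0.715 × 417 = 298.2 kmol; ν_Q = −2, so ξ = 298.2/2 = 149.1 kmol.
Outlet amounts (n = n₀ + ν ξ):
  M: 545 − 1(149.1) = 395.9
  Q: 417 − 2(149.1) = 118.8
  U: 0 + 1(149.1) = 149.1
  R: 0 + 1(149.1) = 149.1
  V: 804 (inert)

149 kmol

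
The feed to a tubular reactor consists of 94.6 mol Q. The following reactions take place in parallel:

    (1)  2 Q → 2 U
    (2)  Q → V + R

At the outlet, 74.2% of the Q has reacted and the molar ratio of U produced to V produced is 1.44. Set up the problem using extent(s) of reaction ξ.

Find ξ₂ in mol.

ξ₂ = 28.8 mol

Conversion of Q: Q consumed = 0.742 × 94.6 = 70.19 mol = 2ξ₁ + 1ξ₂.
Selectivity: 2ξ₁ / (1ξ₂) = 1.44 → ξ₁ = 0.72 ξ₂.
Substitute: (2·0.72 + 1) ξ₂ = 70.19 → ξ₂ = 28.77 mol, ξ₁ = 20.71 mol.
Outlet amounts (n = n₀ + Σ ν·ξ):
  Q: 94.6 − 2(20.71) − 1(28.77) = 24.41
  U: 0 + 2(20.71) = 41.43
  V: 0 + 1(28.77) = 28.77
  R: 0 + 1(28.77) = 28.77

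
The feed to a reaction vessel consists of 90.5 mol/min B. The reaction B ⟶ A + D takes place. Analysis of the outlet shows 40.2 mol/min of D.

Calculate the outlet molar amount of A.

40.2 mol/min

For D: n = n₀ + 1ξ → 40.2 = 0 + 1ξ, giving ξ = 40.2 mol/min.
Outlet amounts (n = n₀ + ν ξ):
  B: 90.5 − 1(40.2) = 50.3
  A: 0 + 1(40.2) = 40.2
  D: 0 + 1(40.2) = 40.2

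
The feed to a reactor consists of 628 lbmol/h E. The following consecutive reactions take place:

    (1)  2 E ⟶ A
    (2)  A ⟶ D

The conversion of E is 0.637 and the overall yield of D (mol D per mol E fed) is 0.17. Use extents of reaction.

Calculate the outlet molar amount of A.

Conversion of E: E consumed = 2ξ₁ = 0.637 × 628 → ξ₁ = 200 lbmol/h.
Yield of D: 1ξ₂ / 628 = 0.17 → ξ₂ = 106.8 lbmol/h.
Outlet amounts (n = n₀ + Σ ν·ξ):
  E: 628 − 2(200) = 228
  A: 0 + 1(200) − 1(106.8) = 93.26
  D: 0 + 1(106.8) = 106.8

93.3 lbmol/h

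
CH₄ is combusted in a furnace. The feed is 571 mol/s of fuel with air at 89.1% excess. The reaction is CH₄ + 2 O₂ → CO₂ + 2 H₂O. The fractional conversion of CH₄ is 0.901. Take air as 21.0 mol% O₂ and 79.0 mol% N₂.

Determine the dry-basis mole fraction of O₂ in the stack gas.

0.115

Stoichiometric O₂ = 2 × 571 = 1142 mol/s; O₂ fed = 1142 × 1.891 = 2160 mol/s.
N₂ fed = 2160 × 79/21 = 8124 mol/s.
Fuel reacted = 0.901 × 571 → ξ = 514.5 mol/s.
Outlet (n = n₀ + ν ξ):
  CH₄: 571 − 1(514.5) = 56.53
  O₂: 2160 − 2(514.5) = 1131
  N₂: 8124 (inert)
  CO₂: 0 + 1(514.5) = 514.5
  H₂O: 0 + 2(514.5) = 1029
Dry total = 9825 mol/s; y_O₂ (dry) = 1131 / 9825 = 0.1151.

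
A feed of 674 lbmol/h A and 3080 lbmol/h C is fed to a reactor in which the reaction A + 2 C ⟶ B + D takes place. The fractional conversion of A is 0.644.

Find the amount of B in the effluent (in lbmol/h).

434 lbmol/h

A reacted = 0.644 × 674 = 434.1 lbmol/h; ν_A = −1, so ξ = 434.1/1 = 434.1 lbmol/h.
Outlet amounts (n = n₀ + ν ξ):
  A: 674 − 1(434.1) = 239.9
  C: 3080 − 2(434.1) = 2212
  B: 0 + 1(434.1) = 434.1
  D: 0 + 1(434.1) = 434.1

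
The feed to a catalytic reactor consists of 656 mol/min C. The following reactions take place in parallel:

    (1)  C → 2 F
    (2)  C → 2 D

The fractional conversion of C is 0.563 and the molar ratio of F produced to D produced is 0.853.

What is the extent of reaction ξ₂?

Conversion of C: C consumed = 0.563 × 656 = 369.3 mol/min = 1ξ₁ + 1ξ₂.
Selectivity: 2ξ₁ / (2ξ₂) = 0.853 → ξ₁ = 0.853 ξ₂.
Substitute: (1·0.853 + 1) ξ₂ = 369.3 → ξ₂ = 199.3 mol/min, ξ₁ = 170 mol/min.
Outlet amounts (n = n₀ + Σ ν·ξ):
  C: 656 − 1(170) − 1(199.3) = 286.7
  F: 0 + 2(170) = 340
  D: 0 + 2(199.3) = 398.6

ξ₂ = 199 mol/min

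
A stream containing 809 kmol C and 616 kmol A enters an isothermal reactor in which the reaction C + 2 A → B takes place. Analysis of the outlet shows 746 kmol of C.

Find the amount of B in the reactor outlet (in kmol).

63 kmol

For C: n = n₀ − 1ξ → 746 = 809 − 1ξ, giving ξ = 63 kmol.
Outlet amounts (n = n₀ + ν ξ):
  C: 809 − 1(63) = 746
  A: 616 − 2(63) = 490
  B: 0 + 1(63) = 63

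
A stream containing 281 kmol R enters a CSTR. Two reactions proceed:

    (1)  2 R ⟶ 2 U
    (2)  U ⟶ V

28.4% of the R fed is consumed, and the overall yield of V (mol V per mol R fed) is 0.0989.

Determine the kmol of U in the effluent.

Conversion of R: R consumed = 2ξ₁ = 0.284 × 281 → ξ₁ = 39.9 kmol.
Yield of V: 1ξ₂ / 281 = 0.0989 → ξ₂ = 27.79 kmol.
Outlet amounts (n = n₀ + Σ ν·ξ):
  R: 281 − 2(39.9) = 201.2
  U: 0 + 2(39.9) − 1(27.79) = 52.01
  V: 0 + 1(27.79) = 27.79

52 kmol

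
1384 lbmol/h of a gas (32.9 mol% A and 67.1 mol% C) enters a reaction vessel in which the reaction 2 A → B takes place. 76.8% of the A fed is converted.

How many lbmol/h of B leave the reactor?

175 lbmol/h

A reacted = 0.768 × 455.3 = 349.7 lbmol/h; ν_A = −2, so ξ = 349.7/2 = 174.8 lbmol/h.
Outlet amounts (n = n₀ + ν ξ):
  A: 455.3 − 2(174.8) = 105.6
  B: 0 + 1(174.8) = 174.8
  C: 928.7 (inert)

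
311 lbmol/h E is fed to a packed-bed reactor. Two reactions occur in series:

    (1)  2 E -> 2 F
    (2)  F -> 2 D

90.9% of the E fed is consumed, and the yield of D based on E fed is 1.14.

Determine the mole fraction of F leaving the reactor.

0.216

Conversion of E: E consumed = 2ξ₁ = 0.909 × 311 → ξ₁ = 141.3 lbmol/h.
Yield of D: 2ξ₂ / 311 = 1.14 → ξ₂ = 177.3 lbmol/h.
Outlet amounts (n = n₀ + Σ ν·ξ):
  E: 311 − 2(141.3) = 28.3
  F: 0 + 2(141.3) − 1(177.3) = 105.4
  D: 0 + 2(177.3) = 354.5
Total out = 488.3 lbmol/h; y_F = 105.4 / 488.3 = 0.2159.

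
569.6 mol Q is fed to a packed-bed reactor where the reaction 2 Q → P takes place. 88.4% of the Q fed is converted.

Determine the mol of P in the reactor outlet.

252 mol

Q reacted = 0.884 × 569.6 = 503.5 mol; ν_Q = −2, so ξ = 503.5/2 = 251.8 mol.
Outlet amounts (n = n₀ + ν ξ):
  Q: 569.6 − 2(251.8) = 66.07
  P: 0 + 1(251.8) = 251.8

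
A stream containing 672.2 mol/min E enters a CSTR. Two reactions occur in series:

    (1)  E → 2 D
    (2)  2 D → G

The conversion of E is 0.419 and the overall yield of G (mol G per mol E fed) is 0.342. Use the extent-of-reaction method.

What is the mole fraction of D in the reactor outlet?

Conversion of E: E consumed = 1ξ₁ = 0.419 × 672.2 → ξ₁ = 281.7 mol/min.
Yield of G: 1ξ₂ / 672.2 = 0.342 → ξ₂ = 229.9 mol/min.
Outlet amounts (n = n₀ + Σ ν·ξ):
  E: 672.2 − 1(281.7) = 390.5
  D: 0 + 2(281.7) − 2(229.9) = 103.5
  G: 0 + 1(229.9) = 229.9
Total out = 724 mol/min; y_D = 103.5 / 724 = 0.143.

0.143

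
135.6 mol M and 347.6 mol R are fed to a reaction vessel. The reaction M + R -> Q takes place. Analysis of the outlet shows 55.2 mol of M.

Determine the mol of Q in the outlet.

80.4 mol

For M: n = n₀ − 1ξ → 55.2 = 135.6 − 1ξ, giving ξ = 80.4 mol.
Outlet amounts (n = n₀ + ν ξ):
  M: 135.6 − 1(80.4) = 55.2
  R: 347.6 − 1(80.4) = 267.2
  Q: 0 + 1(80.4) = 80.4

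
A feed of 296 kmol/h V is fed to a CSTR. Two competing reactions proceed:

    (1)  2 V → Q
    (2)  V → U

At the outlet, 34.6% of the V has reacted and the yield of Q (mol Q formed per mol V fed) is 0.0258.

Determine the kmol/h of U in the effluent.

87.1 kmol/h

Yield of Q: 1ξ₁ / 296 = 0.0258 → ξ₁ = 7.637 kmol/h.
Conversion of V: 2ξ₁ + 1ξ₂ = 0.346 × 296 = 102.4 → ξ₂ = 87.14 kmol/h.
Outlet amounts (n = n₀ + Σ ν·ξ):
  V: 296 − 2(7.637) − 1(87.14) = 193.6
  Q: 0 + 1(7.637) = 7.637
  U: 0 + 1(87.14) = 87.14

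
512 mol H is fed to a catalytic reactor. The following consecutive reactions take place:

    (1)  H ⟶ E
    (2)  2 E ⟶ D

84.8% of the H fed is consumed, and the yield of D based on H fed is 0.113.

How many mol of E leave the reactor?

Conversion of H: H consumed = 1ξ₁ = 0.848 × 512 → ξ₁ = 434.2 mol.
Yield of D: 1ξ₂ / 512 = 0.113 → ξ₂ = 57.86 mol.
Outlet amounts (n = n₀ + Σ ν·ξ):
  H: 512 − 1(434.2) = 77.82
  E: 0 + 1(434.2) − 2(57.86) = 318.5
  D: 0 + 1(57.86) = 57.86

318 mol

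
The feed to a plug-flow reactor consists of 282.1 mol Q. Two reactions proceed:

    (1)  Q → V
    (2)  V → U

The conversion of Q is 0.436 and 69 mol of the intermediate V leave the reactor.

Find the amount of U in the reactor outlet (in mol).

54 mol

Conversion of Q: Q consumed = 1ξ₁ = 0.436 × 282.1 → ξ₁ = 123 mol.
V balance: n_V = 0 + 1ξ₁ − 1ξ₂ = 69 → ξ₂ = (1·123 − 69)/1 = 54 mol.
Outlet amounts (n = n₀ + Σ ν·ξ):
  Q: 282.1 − 1(123) = 159.1
  V: 0 + 1(123) − 1(54) = 69
  U: 0 + 1(54) = 54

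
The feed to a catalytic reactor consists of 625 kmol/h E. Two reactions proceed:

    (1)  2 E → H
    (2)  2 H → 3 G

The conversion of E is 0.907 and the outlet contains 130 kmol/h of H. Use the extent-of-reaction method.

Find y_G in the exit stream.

0.55

Conversion of E: E consumed = 2ξ₁ = 0.907 × 625 → ξ₁ = 283.4 kmol/h.
H balance: n_H = 0 + 1ξ₁ − 2ξ₂ = 130 → ξ₂ = (1·283.4 − 130)/2 = 76.72 kmol/h.
Outlet amounts (n = n₀ + Σ ν·ξ):
  E: 625 − 2(283.4) = 58.12
  H: 0 + 1(283.4) − 2(76.72) = 130
  G: 0 + 3(76.72) = 230.2
Total out = 418.3 kmol/h; y_G = 230.2 / 418.3 = 0.5502.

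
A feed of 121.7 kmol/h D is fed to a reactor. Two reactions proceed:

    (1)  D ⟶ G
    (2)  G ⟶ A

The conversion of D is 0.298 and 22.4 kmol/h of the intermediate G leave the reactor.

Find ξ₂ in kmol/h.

ξ₂ = 13.9 kmol/h

Conversion of D: D consumed = 1ξ₁ = 0.298 × 121.7 → ξ₁ = 36.27 kmol/h.
G balance: n_G = 0 + 1ξ₁ − 1ξ₂ = 22.4 → ξ₂ = (1·36.27 − 22.4)/1 = 13.87 kmol/h.
Outlet amounts (n = n₀ + Σ ν·ξ):
  D: 121.7 − 1(36.27) = 85.43
  G: 0 + 1(36.27) − 1(13.87) = 22.4
  A: 0 + 1(13.87) = 13.87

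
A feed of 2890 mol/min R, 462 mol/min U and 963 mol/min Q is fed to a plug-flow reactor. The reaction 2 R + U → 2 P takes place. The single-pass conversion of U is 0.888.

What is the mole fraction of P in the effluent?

0.21

U reacted = 0.888 × 462 = 410.3 mol/min; ν_U = −1, so ξ = 410.3/1 = 410.3 mol/min.
Outlet amounts (n = n₀ + ν ξ):
  R: 2890 − 2(410.3) = 2069
  U: 462 − 1(410.3) = 51.74
  P: 0 + 2(410.3) = 820.5
  Q: 963 (inert)
Total out = 3905 mol/min; y_P = 820.5 / 3905 = 0.2101.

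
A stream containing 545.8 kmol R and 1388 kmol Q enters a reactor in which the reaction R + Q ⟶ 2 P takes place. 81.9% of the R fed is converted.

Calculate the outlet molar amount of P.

R reacted = 0.819 × 545.8 = 447 kmol; ν_R = −1, so ξ = 447/1 = 447 kmol.
Outlet amounts (n = n₀ + ν ξ):
  R: 545.8 − 1(447) = 98.79
  Q: 1388 − 1(447) = 941
  P: 0 + 2(447) = 894

894 kmol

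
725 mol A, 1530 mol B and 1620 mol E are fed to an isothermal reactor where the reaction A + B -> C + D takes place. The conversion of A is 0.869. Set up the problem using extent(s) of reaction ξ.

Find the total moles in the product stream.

3880 mol

A reacted = 0.869 × 725 = 630 mol; ν_A = −1, so ξ = 630/1 = 630 mol.
Outlet amounts (n = n₀ + ν ξ):
  A: 725 − 1(630) = 94.98
  B: 1530 − 1(630) = 900
  C: 0 + 1(630) = 630
  D: 0 + 1(630) = 630
  E: 1620 (inert)
Total out = 94.98 + 900 + 630 + 630 + 1620 = 3875 mol.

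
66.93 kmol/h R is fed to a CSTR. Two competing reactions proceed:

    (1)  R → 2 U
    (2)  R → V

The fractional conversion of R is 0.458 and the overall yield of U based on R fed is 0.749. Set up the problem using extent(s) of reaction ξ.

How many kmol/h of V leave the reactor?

Yield of U: 2ξ₁ / 66.93 = 0.749 → ξ₁ = 25.07 kmol/h.
Conversion of R: 1ξ₁ + 1ξ₂ = 0.458 × 66.93 = 30.65 → ξ₂ = 5.589 kmol/h.
Outlet amounts (n = n₀ + Σ ν·ξ):
  R: 66.93 − 1(25.07) − 1(5.589) = 36.28
  U: 0 + 2(25.07) = 50.13
  V: 0 + 1(5.589) = 5.589

5.59 kmol/h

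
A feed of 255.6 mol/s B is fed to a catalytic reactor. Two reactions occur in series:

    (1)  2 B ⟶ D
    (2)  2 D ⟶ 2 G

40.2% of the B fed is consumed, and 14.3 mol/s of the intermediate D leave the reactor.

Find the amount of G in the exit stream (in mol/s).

Conversion of B: B consumed = 2ξ₁ = 0.402 × 255.6 → ξ₁ = 51.38 mol/s.
D balance: n_D = 0 + 1ξ₁ − 2ξ₂ = 14.3 → ξ₂ = (1·51.38 − 14.3)/2 = 18.54 mol/s.
Outlet amounts (n = n₀ + Σ ν·ξ):
  B: 255.6 − 2(51.38) = 152.8
  D: 0 + 1(51.38) − 2(18.54) = 14.3
  G: 0 + 2(18.54) = 37.08

37.1 mol/s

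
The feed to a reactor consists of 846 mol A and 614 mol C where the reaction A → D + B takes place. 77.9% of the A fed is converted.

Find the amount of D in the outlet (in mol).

A reacted = 0.779 × 846 = 659 mol; ν_A = −1, so ξ = 659/1 = 659 mol.
Outlet amounts (n = n₀ + ν ξ):
  A: 846 − 1(659) = 187
  D: 0 + 1(659) = 659
  B: 0 + 1(659) = 659
  C: 614 (inert)

659 mol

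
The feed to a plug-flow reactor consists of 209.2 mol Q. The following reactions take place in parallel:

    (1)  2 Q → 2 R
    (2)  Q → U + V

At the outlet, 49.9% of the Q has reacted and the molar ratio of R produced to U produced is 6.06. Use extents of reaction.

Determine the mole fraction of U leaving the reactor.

Conversion of Q: Q consumed = 0.499 × 209.2 = 104.4 mol = 2ξ₁ + 1ξ₂.
Selectivity: 2ξ₁ / (1ξ₂) = 6.06 → ξ₁ = 3.03 ξ₂.
Substitute: (2·3.03 + 1) ξ₂ = 104.4 → ξ₂ = 14.79 mol, ξ₁ = 44.8 mol.
Outlet amounts (n = n₀ + Σ ν·ξ):
  Q: 209.2 − 2(44.8) − 1(14.79) = 104.8
  R: 0 + 2(44.8) = 89.6
  U: 0 + 1(14.79) = 14.79
  V: 0 + 1(14.79) = 14.79
Total out = 224 mol; y_U = 14.79 / 224 = 0.06601.

0.066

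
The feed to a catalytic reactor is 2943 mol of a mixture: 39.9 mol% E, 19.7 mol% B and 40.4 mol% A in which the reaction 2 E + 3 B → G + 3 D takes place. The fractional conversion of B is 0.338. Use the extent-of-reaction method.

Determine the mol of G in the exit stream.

65.3 mol

B reacted = 0.338 × 579.8 = 196 mol; ν_B = −3, so ξ = 196/3 = 65.32 mol.
Outlet amounts (n = n₀ + ν ξ):
  E: 1174 − 2(65.32) = 1044
  B: 579.8 − 3(65.32) = 383.8
  G: 0 + 1(65.32) = 65.32
  D: 0 + 3(65.32) = 196
  A: 1189 (inert)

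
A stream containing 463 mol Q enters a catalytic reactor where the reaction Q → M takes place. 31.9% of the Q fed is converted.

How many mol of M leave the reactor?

148 mol

Q reacted = 0.319 × 463 = 147.7 mol; ν_Q = −1, so ξ = 147.7/1 = 147.7 mol.
Outlet amounts (n = n₀ + ν ξ):
  Q: 463 − 1(147.7) = 315.3
  M: 0 + 1(147.7) = 147.7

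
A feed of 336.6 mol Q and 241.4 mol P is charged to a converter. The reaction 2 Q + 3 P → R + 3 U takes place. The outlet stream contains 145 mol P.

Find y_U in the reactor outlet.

0.177

For P: n = n₀ − 3ξ → 145 = 241.4 − 3ξ, giving ξ = 32.13 mol.
Outlet amounts (n = n₀ + ν ξ):
  Q: 336.6 − 2(32.13) = 272.3
  P: 241.4 − 3(32.13) = 145
  R: 0 + 1(32.13) = 32.13
  U: 0 + 3(32.13) = 96.4
Total out = 545.9 mol; y_U = 96.4 / 545.9 = 0.1766.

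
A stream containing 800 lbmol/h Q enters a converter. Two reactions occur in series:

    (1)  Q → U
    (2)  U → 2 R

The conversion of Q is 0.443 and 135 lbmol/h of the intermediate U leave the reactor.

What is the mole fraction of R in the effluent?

Conversion of Q: Q consumed = 1ξ₁ = 0.443 × 800 → ξ₁ = 354.4 lbmol/h.
U balance: n_U = 0 + 1ξ₁ − 1ξ₂ = 135 → ξ₂ = (1·354.4 − 135)/1 = 219.4 lbmol/h.
Outlet amounts (n = n₀ + Σ ν·ξ):
  Q: 800 − 1(354.4) = 445.6
  U: 0 + 1(354.4) − 1(219.4) = 135
  R: 0 + 2(219.4) = 438.8
Total out = 1019 lbmol/h; y_R = 438.8 / 1019 = 0.4304.

0.43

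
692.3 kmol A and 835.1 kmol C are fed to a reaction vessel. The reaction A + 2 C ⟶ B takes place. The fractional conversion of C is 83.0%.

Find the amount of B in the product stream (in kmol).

C reacted = 0.83 × 835.1 = 693.1 kmol; ν_C = −2, so ξ = 693.1/2 = 346.6 kmol.
Outlet amounts (n = n₀ + ν ξ):
  A: 692.3 − 1(346.6) = 345.7
  C: 835.1 − 2(346.6) = 142
  B: 0 + 1(346.6) = 346.6

347 kmol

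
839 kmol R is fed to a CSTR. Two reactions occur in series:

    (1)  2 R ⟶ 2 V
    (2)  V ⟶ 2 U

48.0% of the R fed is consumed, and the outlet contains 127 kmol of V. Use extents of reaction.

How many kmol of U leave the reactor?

Conversion of R: R consumed = 2ξ₁ = 0.48 × 839 → ξ₁ = 201.4 kmol.
V balance: n_V = 0 + 2ξ₁ − 1ξ₂ = 127 → ξ₂ = (2·201.4 − 127)/1 = 275.7 kmol.
Outlet amounts (n = n₀ + Σ ν·ξ):
  R: 839 − 2(201.4) = 436.3
  V: 0 + 2(201.4) − 1(275.7) = 127
  U: 0 + 2(275.7) = 551.4

551 kmol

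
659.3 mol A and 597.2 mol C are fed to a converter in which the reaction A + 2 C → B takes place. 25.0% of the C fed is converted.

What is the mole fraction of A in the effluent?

0.528

C reacted = 0.25 × 597.2 = 149.3 mol; ν_C = −2, so ξ = 149.3/2 = 74.65 mol.
Outlet amounts (n = n₀ + ν ξ):
  A: 659.3 − 1(74.65) = 584.6
  C: 597.2 − 2(74.65) = 447.9
  B: 0 + 1(74.65) = 74.65
Total out = 1107 mol; y_A = 584.6 / 1107 = 0.528.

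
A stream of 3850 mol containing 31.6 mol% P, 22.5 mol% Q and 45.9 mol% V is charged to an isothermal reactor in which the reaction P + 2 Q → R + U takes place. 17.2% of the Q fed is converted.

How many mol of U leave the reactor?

74.5 mol

Q reacted = 0.172 × 866.2 = 149 mol; ν_Q = −2, so ξ = 149/2 = 74.5 mol.
Outlet amounts (n = n₀ + ν ξ):
  P: 1217 − 1(74.5) = 1142
  Q: 866.2 − 2(74.5) = 717.3
  R: 0 + 1(74.5) = 74.5
  U: 0 + 1(74.5) = 74.5
  V: 1767 (inert)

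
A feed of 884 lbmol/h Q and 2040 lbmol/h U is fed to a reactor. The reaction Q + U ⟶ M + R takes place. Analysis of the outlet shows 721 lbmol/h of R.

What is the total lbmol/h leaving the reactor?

2920 lbmol/h

For R: n = n₀ + 1ξ → 721 = 0 + 1ξ, giving ξ = 721 lbmol/h.
Outlet amounts (n = n₀ + ν ξ):
  Q: 884 − 1(721) = 163
  U: 2040 − 1(721) = 1319
  M: 0 + 1(721) = 721
  R: 0 + 1(721) = 721
Total out = 163 + 1319 + 721 + 721 = 2924 lbmol/h.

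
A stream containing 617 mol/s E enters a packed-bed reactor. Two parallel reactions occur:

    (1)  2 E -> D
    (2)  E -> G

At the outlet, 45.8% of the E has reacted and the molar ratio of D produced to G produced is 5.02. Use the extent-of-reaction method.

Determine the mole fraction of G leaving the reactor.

0.0524

Conversion of E: E consumed = 0.458 × 617 = 282.6 mol/s = 2ξ₁ + 1ξ₂.
Selectivity: 1ξ₁ / (1ξ₂) = 5.02 → ξ₁ = 5.02 ξ₂.
Substitute: (2·5.02 + 1) ξ₂ = 282.6 → ξ₂ = 25.6 mol/s, ξ₁ = 128.5 mol/s.
Outlet amounts (n = n₀ + Σ ν·ξ):
  E: 617 − 2(128.5) − 1(25.6) = 334.4
  D: 0 + 1(128.5) = 128.5
  G: 0 + 1(25.6) = 25.6
Total out = 488.5 mol/s; y_G = 25.6 / 488.5 = 0.0524.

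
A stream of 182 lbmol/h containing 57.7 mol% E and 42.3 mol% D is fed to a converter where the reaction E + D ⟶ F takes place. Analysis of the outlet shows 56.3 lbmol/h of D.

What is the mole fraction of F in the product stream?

For D: n = n₀ − 1ξ → 56.3 = 76.99 − 1ξ, giving ξ = 20.69 lbmol/h.
Outlet amounts (n = n₀ + ν ξ):
  E: 105 − 1(20.69) = 84.33
  D: 76.99 − 1(20.69) = 56.3
  F: 0 + 1(20.69) = 20.69
Total out = 161.3 lbmol/h; y_F = 20.69 / 161.3 = 0.1282.

0.128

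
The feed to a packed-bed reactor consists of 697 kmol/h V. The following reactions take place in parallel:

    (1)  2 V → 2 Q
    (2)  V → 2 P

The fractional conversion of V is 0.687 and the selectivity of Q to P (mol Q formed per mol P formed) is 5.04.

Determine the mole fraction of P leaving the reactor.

0.117

Conversion of V: V consumed = 0.687 × 697 = 478.8 kmol/h = 2ξ₁ + 1ξ₂.
Selectivity: 2ξ₁ / (2ξ₂) = 5.04 → ξ₁ = 5.04 ξ₂.
Substitute: (2·5.04 + 1) ξ₂ = 478.8 → ξ₂ = 43.22 kmol/h, ξ₁ = 217.8 kmol/h.
Outlet amounts (n = n₀ + Σ ν·ξ):
  V: 697 − 2(217.8) − 1(43.22) = 218.2
  Q: 0 + 2(217.8) = 435.6
  P: 0 + 2(43.22) = 86.43
Total out = 740.2 kmol/h; y_P = 86.43 / 740.2 = 0.1168.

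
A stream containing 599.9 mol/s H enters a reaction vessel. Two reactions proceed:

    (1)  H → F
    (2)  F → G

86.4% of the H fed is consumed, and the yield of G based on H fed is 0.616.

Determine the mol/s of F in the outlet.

149 mol/s

Conversion of H: H consumed = 1ξ₁ = 0.864 × 599.9 → ξ₁ = 518.3 mol/s.
Yield of G: 1ξ₂ / 599.9 = 0.616 → ξ₂ = 369.5 mol/s.
Outlet amounts (n = n₀ + Σ ν·ξ):
  H: 599.9 − 1(518.3) = 81.59
  F: 0 + 1(518.3) − 1(369.5) = 148.8
  G: 0 + 1(369.5) = 369.5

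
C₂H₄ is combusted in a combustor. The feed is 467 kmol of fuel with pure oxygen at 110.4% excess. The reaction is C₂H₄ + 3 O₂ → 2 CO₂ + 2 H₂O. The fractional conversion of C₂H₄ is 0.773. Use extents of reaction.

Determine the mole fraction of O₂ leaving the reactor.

Stoichiometric O₂ = 3 × 467 = 1401 kmol; O₂ fed = 1401 × 2.104 = 2948 kmol.
Fuel reacted = 0.773 × 467 → ξ = 361 kmol.
Outlet (n = n₀ + ν ξ):
  C₂H₄: 467 − 1(361) = 106
  O₂: 2948 − 3(361) = 1865
  CO₂: 0 + 2(361) = 722
  H₂O: 0 + 2(361) = 722
Total out = 3415 kmol; y_O₂ = 1865 / 3415 = 0.5461.

0.546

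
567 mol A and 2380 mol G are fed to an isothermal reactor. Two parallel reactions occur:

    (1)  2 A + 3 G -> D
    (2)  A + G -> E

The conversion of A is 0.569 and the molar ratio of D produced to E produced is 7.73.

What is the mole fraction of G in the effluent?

0.821

Conversion of A: A consumed = 0.569 × 567 = 322.6 mol = 2ξ₁ + 1ξ₂.
Selectivity: 1ξ₁ / (1ξ₂) = 7.73 → ξ₁ = 7.73 ξ₂.
Substitute: (2·7.73 + 1) ξ₂ = 322.6 → ξ₂ = 19.6 mol, ξ₁ = 151.5 mol.
Outlet amounts (n = n₀ + Σ ν·ξ):
  A: 567 − 2(151.5) − 1(19.6) = 244.4
  G: 2380 − 3(151.5) − 1(19.6) = 1906
  D: 0 + 1(151.5) = 151.5
  E: 0 + 1(19.6) = 19.6
Total out = 2321 mol; y_G = 1906 / 2321 = 0.821.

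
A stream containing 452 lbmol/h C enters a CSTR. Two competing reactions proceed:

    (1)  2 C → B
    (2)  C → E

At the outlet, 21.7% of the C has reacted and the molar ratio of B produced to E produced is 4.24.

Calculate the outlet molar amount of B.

43.9 lbmol/h

Conversion of C: C consumed = 0.217 × 452 = 98.08 lbmol/h = 2ξ₁ + 1ξ₂.
Selectivity: 1ξ₁ / (1ξ₂) = 4.24 → ξ₁ = 4.24 ξ₂.
Substitute: (2·4.24 + 1) ξ₂ = 98.08 → ξ₂ = 10.35 lbmol/h, ξ₁ = 43.87 lbmol/h.
Outlet amounts (n = n₀ + Σ ν·ξ):
  C: 452 − 2(43.87) − 1(10.35) = 353.9
  B: 0 + 1(43.87) = 43.87
  E: 0 + 1(10.35) = 10.35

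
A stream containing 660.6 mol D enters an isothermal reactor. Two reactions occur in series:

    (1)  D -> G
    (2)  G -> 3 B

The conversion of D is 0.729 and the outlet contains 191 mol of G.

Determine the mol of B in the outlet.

Conversion of D: D consumed = 1ξ₁ = 0.729 × 660.6 → ξ₁ = 481.6 mol.
G balance: n_G = 0 + 1ξ₁ − 1ξ₂ = 191 → ξ₂ = (1·481.6 − 191)/1 = 290.6 mol.
Outlet amounts (n = n₀ + Σ ν·ξ):
  D: 660.6 − 1(481.6) = 179
  G: 0 + 1(481.6) − 1(290.6) = 191
  B: 0 + 3(290.6) = 871.7

872 mol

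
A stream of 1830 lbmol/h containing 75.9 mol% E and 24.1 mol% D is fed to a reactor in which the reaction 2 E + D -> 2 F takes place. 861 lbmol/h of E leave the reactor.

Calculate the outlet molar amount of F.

528 lbmol/h

For E: n = n₀ − 2ξ → 861 = 1389 − 2ξ, giving ξ = 264 lbmol/h.
Outlet amounts (n = n₀ + ν ξ):
  E: 1389 − 2(264) = 861
  D: 441 − 1(264) = 177
  F: 0 + 2(264) = 528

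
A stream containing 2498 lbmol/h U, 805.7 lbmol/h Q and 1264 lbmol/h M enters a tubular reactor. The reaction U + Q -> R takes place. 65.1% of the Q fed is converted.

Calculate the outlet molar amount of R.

Q reacted = 0.651 × 805.7 = 524.5 lbmol/h; ν_Q = −1, so ξ = 524.5/1 = 524.5 lbmol/h.
Outlet amounts (n = n₀ + ν ξ):
  U: 2498 − 1(524.5) = 1973
  Q: 805.7 − 1(524.5) = 281.2
  R: 0 + 1(524.5) = 524.5
  M: 1264 (inert)

525 lbmol/h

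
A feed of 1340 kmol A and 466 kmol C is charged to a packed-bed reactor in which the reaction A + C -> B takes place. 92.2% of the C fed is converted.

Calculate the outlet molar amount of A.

C reacted = 0.922 × 466 = 429.7 kmol; ν_C = −1, so ξ = 429.7/1 = 429.7 kmol.
Outlet amounts (n = n₀ + ν ξ):
  A: 1340 − 1(429.7) = 910.3
  C: 466 − 1(429.7) = 36.35
  B: 0 + 1(429.7) = 429.7

910 kmol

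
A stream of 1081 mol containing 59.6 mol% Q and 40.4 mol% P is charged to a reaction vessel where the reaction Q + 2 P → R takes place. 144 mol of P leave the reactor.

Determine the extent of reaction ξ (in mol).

For P: n = n₀ − 2ξ → 144 = 436.7 − 2ξ, giving ξ = 146.4 mol.
Outlet amounts (n = n₀ + ν ξ):
  Q: 644.3 − 1(146.4) = 497.9
  P: 436.7 − 2(146.4) = 144
  R: 0 + 1(146.4) = 146.4

ξ = 146 mol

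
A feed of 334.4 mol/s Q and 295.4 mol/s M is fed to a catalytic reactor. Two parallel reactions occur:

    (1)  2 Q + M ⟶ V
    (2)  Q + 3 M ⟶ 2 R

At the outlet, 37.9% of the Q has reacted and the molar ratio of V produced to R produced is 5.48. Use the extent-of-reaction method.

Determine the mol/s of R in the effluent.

11.1 mol/s

Conversion of Q: Q consumed = 0.379 × 334.4 = 126.7 mol/s = 2ξ₁ + 1ξ₂.
Selectivity: 1ξ₁ / (2ξ₂) = 5.48 → ξ₁ = 10.96 ξ₂.
Substitute: (2·10.96 + 1) ξ₂ = 126.7 → ξ₂ = 5.53 mol/s, ξ₁ = 60.6 mol/s.
Outlet amounts (n = n₀ + Σ ν·ξ):
  Q: 334.4 − 2(60.6) − 1(5.53) = 207.7
  M: 295.4 − 1(60.6) − 3(5.53) = 218.2
  V: 0 + 1(60.6) = 60.6
  R: 0 + 2(5.53) = 11.06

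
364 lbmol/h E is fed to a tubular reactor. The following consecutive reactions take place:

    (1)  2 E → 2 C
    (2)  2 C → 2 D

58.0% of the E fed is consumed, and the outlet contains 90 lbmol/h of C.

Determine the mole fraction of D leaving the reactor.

0.333

Conversion of E: E consumed = 2ξ₁ = 0.58 × 364 → ξ₁ = 105.6 lbmol/h.
C balance: n_C = 0 + 2ξ₁ − 2ξ₂ = 90 → ξ₂ = (2·105.6 − 90)/2 = 60.56 lbmol/h.
Outlet amounts (n = n₀ + Σ ν·ξ):
  E: 364 − 2(105.6) = 152.9
  C: 0 + 2(105.6) − 2(60.56) = 90
  D: 0 + 2(60.56) = 121.1
Total out = 364 lbmol/h; y_D = 121.1 / 364 = 0.3327.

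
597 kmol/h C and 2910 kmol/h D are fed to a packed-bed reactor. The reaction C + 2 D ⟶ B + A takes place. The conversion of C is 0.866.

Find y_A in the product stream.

C reacted = 0.866 × 597 = 517 kmol/h; ν_C = −1, so ξ = 517/1 = 517 kmol/h.
Outlet amounts (n = n₀ + ν ξ):
  C: 597 − 1(517) = 80
  D: 2910 − 2(517) = 1876
  B: 0 + 1(517) = 517
  A: 0 + 1(517) = 517
Total out = 2990 kmol/h; y_A = 517 / 2990 = 0.1729.

0.173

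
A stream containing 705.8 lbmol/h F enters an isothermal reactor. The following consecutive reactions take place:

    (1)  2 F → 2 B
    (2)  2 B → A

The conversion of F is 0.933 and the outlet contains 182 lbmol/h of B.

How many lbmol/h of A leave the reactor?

Conversion of F: F consumed = 2ξ₁ = 0.933 × 705.8 → ξ₁ = 329.3 lbmol/h.
B balance: n_B = 0 + 2ξ₁ − 2ξ₂ = 182 → ξ₂ = (2·329.3 − 182)/2 = 238.3 lbmol/h.
Outlet amounts (n = n₀ + Σ ν·ξ):
  F: 705.8 − 2(329.3) = 47.29
  B: 0 + 2(329.3) − 2(238.3) = 182
  A: 0 + 1(238.3) = 238.3

238 lbmol/h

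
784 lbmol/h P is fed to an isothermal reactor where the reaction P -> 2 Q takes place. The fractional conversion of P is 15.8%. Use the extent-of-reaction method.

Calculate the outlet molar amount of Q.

248 lbmol/h

P reacted = 0.158 × 784 = 123.9 lbmol/h; ν_P = −1, so ξ = 123.9/1 = 123.9 lbmol/h.
Outlet amounts (n = n₀ + ν ξ):
  P: 784 − 1(123.9) = 660.1
  Q: 0 + 2(123.9) = 247.7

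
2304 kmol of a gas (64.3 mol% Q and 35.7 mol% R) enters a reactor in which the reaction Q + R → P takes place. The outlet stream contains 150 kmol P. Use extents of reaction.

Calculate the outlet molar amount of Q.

1330 kmol

For P: n = n₀ + 1ξ → 150 = 0 + 1ξ, giving ξ = 150 kmol.
Outlet amounts (n = n₀ + ν ξ):
  Q: 1481 − 1(150) = 1331
  R: 822.5 − 1(150) = 672.5
  P: 0 + 1(150) = 150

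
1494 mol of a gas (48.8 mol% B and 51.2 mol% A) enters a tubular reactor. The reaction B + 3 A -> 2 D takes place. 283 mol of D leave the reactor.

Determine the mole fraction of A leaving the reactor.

For D: n = n₀ + 2ξ → 283 = 0 + 2ξ, giving ξ = 141.5 mol.
Outlet amounts (n = n₀ + ν ξ):
  B: 729.1 − 1(141.5) = 587.6
  A: 764.9 − 3(141.5) = 340.4
  D: 0 + 2(141.5) = 283
Total out = 1211 mol; y_A = 340.4 / 1211 = 0.2811.

0.281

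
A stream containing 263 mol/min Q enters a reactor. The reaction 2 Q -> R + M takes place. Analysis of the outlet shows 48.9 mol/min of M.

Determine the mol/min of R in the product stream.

48.9 mol/min

For M: n = n₀ + 1ξ → 48.9 = 0 + 1ξ, giving ξ = 48.9 mol/min.
Outlet amounts (n = n₀ + ν ξ):
  Q: 263 − 2(48.9) = 165.2
  R: 0 + 1(48.9) = 48.9
  M: 0 + 1(48.9) = 48.9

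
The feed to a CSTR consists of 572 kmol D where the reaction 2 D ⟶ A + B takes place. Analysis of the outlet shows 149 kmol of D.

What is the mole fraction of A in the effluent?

For D: n = n₀ − 2ξ → 149 = 572 − 2ξ, giving ξ = 211.5 kmol.
Outlet amounts (n = n₀ + ν ξ):
  D: 572 − 2(211.5) = 149
  A: 0 + 1(211.5) = 211.5
  B: 0 + 1(211.5) = 211.5
Total out = 572 kmol; y_A = 211.5 / 572 = 0.3698.

0.37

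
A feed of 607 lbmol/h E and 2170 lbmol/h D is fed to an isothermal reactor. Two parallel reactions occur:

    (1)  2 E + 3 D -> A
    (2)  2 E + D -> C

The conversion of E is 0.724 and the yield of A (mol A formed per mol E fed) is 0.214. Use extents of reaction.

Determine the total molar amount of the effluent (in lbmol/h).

2080 lbmol/h

Yield of A: 1ξ₁ / 607 = 0.214 → ξ₁ = 129.9 lbmol/h.
Conversion of E: 2ξ₁ + 2ξ₂ = 0.724 × 607 = 439.5 → ξ₂ = 89.84 lbmol/h.
Outlet amounts (n = n₀ + Σ ν·ξ):
  E: 607 − 2(129.9) − 2(89.84) = 167.5
  D: 2170 − 3(129.9) − 1(89.84) = 1690
  A: 0 + 1(129.9) = 129.9
  C: 0 + 1(89.84) = 89.84
Total out = 167.5 + 1690 + 129.9 + 89.84 = 2078 lbmol/h.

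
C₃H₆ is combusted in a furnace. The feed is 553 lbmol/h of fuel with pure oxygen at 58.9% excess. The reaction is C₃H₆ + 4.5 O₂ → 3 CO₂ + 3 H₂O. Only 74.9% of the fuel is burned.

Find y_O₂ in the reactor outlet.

0.443

Stoichiometric O₂ = 4.5 × 553 = 2488 lbmol/h; O₂ fed = 2488 × 1.589 = 3954 lbmol/h.
Fuel reacted = 0.749 × 553 → ξ = 414.2 lbmol/h.
Outlet (n = n₀ + ν ξ):
  C₃H₆: 553 − 1(414.2) = 138.8
  O₂: 3954 − 4.5(414.2) = 2090
  CO₂: 0 + 3(414.2) = 1243
  H₂O: 0 + 3(414.2) = 1243
Total out = 4714 lbmol/h; y_O₂ = 2090 / 4714 = 0.4434.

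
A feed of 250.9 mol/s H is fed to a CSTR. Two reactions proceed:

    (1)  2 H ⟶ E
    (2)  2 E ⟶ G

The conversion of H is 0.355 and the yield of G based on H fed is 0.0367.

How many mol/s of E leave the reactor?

26.1 mol/s

Conversion of H: H consumed = 2ξ₁ = 0.355 × 250.9 → ξ₁ = 44.53 mol/s.
Yield of G: 1ξ₂ / 250.9 = 0.0367 → ξ₂ = 9.208 mol/s.
Outlet amounts (n = n₀ + Σ ν·ξ):
  H: 250.9 − 2(44.53) = 161.8
  E: 0 + 1(44.53) − 2(9.208) = 26.12
  G: 0 + 1(9.208) = 9.208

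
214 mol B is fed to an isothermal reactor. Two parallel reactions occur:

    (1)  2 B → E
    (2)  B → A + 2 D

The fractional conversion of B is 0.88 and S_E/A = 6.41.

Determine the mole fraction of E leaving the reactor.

Conversion of B: B consumed = 0.88 × 214 = 188.3 mol = 2ξ₁ + 1ξ₂.
Selectivity: 1ξ₁ / (1ξ₂) = 6.41 → ξ₁ = 6.41 ξ₂.
Substitute: (2·6.41 + 1) ξ₂ = 188.3 → ξ₂ = 13.63 mol, ξ₁ = 87.35 mol.
Outlet amounts (n = n₀ + Σ ν·ξ):
  B: 214 − 2(87.35) − 1(13.63) = 25.68
  E: 0 + 1(87.35) = 87.35
  A: 0 + 1(13.63) = 13.63
  D: 0 + 2(13.63) = 27.25
Total out = 153.9 mol; y_E = 87.35 / 153.9 = 0.5675.

0.568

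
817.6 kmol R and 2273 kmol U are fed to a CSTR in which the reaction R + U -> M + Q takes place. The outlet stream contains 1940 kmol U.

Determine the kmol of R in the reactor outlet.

For U: n = n₀ − 1ξ → 1940 = 2273 − 1ξ, giving ξ = 333 kmol.
Outlet amounts (n = n₀ + ν ξ):
  R: 817.6 − 1(333) = 484.6
  U: 2273 − 1(333) = 1940
  M: 0 + 1(333) = 333
  Q: 0 + 1(333) = 333

485 kmol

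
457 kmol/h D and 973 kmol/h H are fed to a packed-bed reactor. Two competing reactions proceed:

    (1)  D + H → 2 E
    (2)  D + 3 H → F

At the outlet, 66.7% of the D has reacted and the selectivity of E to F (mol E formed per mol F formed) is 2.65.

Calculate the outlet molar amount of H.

406 kmol/h

Conversion of D: D consumed = 0.667 × 457 = 304.8 kmol/h = 1ξ₁ + 1ξ₂.
Selectivity: 2ξ₁ / (1ξ₂) = 2.65 → ξ₁ = 1.325 ξ₂.
Substitute: (1·1.325 + 1) ξ₂ = 304.8 → ξ₂ = 131.1 kmol/h, ξ₁ = 173.7 kmol/h.
Outlet amounts (n = n₀ + Σ ν·ξ):
  D: 457 − 1(173.7) − 1(131.1) = 152.2
  H: 973 − 1(173.7) − 3(131.1) = 406
  E: 0 + 2(173.7) = 347.4
  F: 0 + 1(131.1) = 131.1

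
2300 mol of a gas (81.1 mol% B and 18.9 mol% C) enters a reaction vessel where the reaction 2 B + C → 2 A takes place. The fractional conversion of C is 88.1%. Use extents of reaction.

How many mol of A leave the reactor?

766 mol

C reacted = 0.881 × 434.7 = 383 mol; ν_C = −1, so ξ = 383/1 = 383 mol.
Outlet amounts (n = n₀ + ν ξ):
  B: 1865 − 2(383) = 1099
  C: 434.7 − 1(383) = 51.73
  A: 0 + 2(383) = 765.9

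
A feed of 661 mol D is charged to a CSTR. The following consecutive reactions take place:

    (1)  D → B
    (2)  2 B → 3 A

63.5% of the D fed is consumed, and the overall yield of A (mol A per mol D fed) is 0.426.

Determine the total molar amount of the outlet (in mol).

Conversion of D: D consumed = 1ξ₁ = 0.635 × 661 → ξ₁ = 419.7 mol.
Yield of A: 3ξ₂ / 661 = 0.426 → ξ₂ = 93.86 mol.
Outlet amounts (n = n₀ + Σ ν·ξ):
  D: 661 − 1(419.7) = 241.3
  B: 0 + 1(419.7) − 2(93.86) = 232
  A: 0 + 3(93.86) = 281.6
Total out = 241.3 + 232 + 281.6 = 754.9 mol.

755 mol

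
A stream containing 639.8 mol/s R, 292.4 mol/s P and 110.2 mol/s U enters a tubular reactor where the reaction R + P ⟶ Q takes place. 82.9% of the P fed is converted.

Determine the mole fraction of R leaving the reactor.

0.497

P reacted = 0.829 × 292.4 = 242.4 mol/s; ν_P = −1, so ξ = 242.4/1 = 242.4 mol/s.
Outlet amounts (n = n₀ + ν ξ):
  R: 639.8 − 1(242.4) = 397.4
  P: 292.4 − 1(242.4) = 50
  Q: 0 + 1(242.4) = 242.4
  U: 110.2 (inert)
Total out = 800 mol/s; y_R = 397.4 / 800 = 0.4968.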